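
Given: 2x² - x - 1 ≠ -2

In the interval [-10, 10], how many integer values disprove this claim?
Over all integers in [-10, 10], LHS − RHS is always positive; it is smallest at x = 0, where it equals 1:
x = 0: LHS = 2·0² - 0 - 1 = -1; -1 ≠ -2 — holds
At the ends of the range:
x = -10: LHS = 2·(-10)² - (-10) - 1 = 209; 209 ≠ -2 — holds
x = 10: LHS = 2·10² - 10 - 1 = 189; 189 ≠ -2 — holds
Hence LHS − RHS is never 0, i.e. the two sides are never equal, so the relation holds for every integer in [-10, 10].

No counterexample appears in that range.

Answer: 0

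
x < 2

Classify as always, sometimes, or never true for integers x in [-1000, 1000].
Holds at x = 0: 0 < 2 — holds
Fails at x = 2: 2 < 2 — FAILS
It is satisfied by some integers in the range but not all.

Answer: Sometimes true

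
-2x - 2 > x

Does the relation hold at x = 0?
x = 0: LHS = -2·0 - 2 = -2; -2 > 0 — FAILS

The relation fails at x = 0, so x = 0 is a counterexample.

Answer: No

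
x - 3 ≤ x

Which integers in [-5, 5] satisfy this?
Over all integers in [-5, 5], LHS − RHS is largest at x = 0, where it equals -3:
x = 0: LHS = 0 - 3 = -3; -3 ≤ 0 — holds
At the ends of the range:
x = -5: LHS = (-5) - 3 = -8; -8 ≤ -5 — holds
x = 5: LHS = 5 - 3 = 2; 2 ≤ 5 — holds
Hence LHS − RHS is never positive, i.e. LHS ≤ RHS throughout, so the relation holds for every integer in [-5, 5].

Answer: All integers in [-5, 5]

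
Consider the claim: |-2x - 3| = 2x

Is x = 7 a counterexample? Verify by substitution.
Substitute x = 7 into the relation:
x = 7: LHS = |-2·7 - 3| = |-17| = 17, RHS = 2·7 = 14; 17 = 14 — FAILS

Since the claim fails at x = 7, this value is a counterexample.

Answer: Yes, x = 7 is a counterexample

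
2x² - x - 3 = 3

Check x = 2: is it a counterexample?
Substitute x = 2 into the relation:
x = 2: LHS = 2·2² - 2 - 3 = 3; 3 = 3 — holds

The claim holds here, so x = 2 is not a counterexample. (A counterexample exists elsewhere, e.g. x = 0.)

Answer: No, x = 2 is not a counterexample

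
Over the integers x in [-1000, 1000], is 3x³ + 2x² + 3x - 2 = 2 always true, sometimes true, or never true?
Track d = LHS − RHS over the integers in [-1000, 1000]. Equality would need d = 0, but d changes sign only between consecutive integers, jumping over 0:
x = 0: LHS = 3·0³ + 2·0² + 3·0 - 2 = -2; -2 = 2 — FAILS  (d = -4)
x = 1: LHS = 3·1³ + 2·1² + 3·1 - 2 = 6; 6 = 2 — FAILS  (d = 4)
Away from these crossings d keeps a constant sign, and checking every integer in [-1000, 1000] confirms d ≠ 0 throughout. Hence the two sides are never equal, so the claimed relation (=) fails for every integer in [-1000, 1000].

No integer in the range satisfies it.

Answer: Never true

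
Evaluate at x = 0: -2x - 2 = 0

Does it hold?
x = 0: LHS = -2·0 - 2 = -2; -2 = 0 — FAILS

The relation fails at x = 0, so x = 0 is a counterexample.

Answer: No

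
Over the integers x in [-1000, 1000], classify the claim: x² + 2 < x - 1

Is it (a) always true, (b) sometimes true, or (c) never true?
Over all integers in [-1000, 1000], LHS − RHS is smallest at x = 0, where it equals 3:
x = 0: LHS = 0² + 2 = 2, RHS = 0 - 1 = -1; 2 < -1 — FAILS
At the ends of the range:
x = -1000: LHS = (-1000)² + 2 = 1000002, RHS = (-1000) - 1 = -1001; 1000002 < -1001 — FAILS
x = 1000: LHS = 1000² + 2 = 1000002, RHS = 1000 - 1 = 999; 1000002 < 999 — FAILS
Hence LHS − RHS is never negative, i.e. LHS ≥ RHS throughout, so the claimed relation (<) fails for every integer in [-1000, 1000].

No integer in the range satisfies it.

Answer: Never true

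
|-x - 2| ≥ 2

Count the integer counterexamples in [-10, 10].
Counterexamples in [-10, 10]: {-3, -2, -1}.

Counting them gives 3 values.

Answer: 3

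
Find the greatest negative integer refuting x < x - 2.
Testing negative integers from -1 downward:
x = -1: RHS = (-1) - 2 = -3; -1 < -3 — FAILS  ← closest negative counterexample to 0

Answer: x = -1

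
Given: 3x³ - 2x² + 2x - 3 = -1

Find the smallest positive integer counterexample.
Testing positive integers:
x = 1: LHS = 3·1³ - 2·1² + 2·1 - 3 = 0; 0 = -1 — FAILS  ← smallest positive counterexample

Answer: x = 1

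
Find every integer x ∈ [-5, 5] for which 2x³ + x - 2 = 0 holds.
Track d = LHS − RHS over the integers in [-5, 5]. Equality would need d = 0, but d changes sign only between consecutive integers, jumping over 0:
x = 0: LHS = 2·0³ + 0 - 2 = -2; -2 = 0 — FAILS  (d = -2)
x = 1: LHS = 2·1³ + 1 - 2 = 1; 1 = 0 — FAILS  (d = 1)
Away from these crossings d keeps a constant sign, and checking every integer in [-5, 5] confirms d ≠ 0 throughout. Hence the two sides are never equal, so the claimed relation (=) fails for every integer in [-5, 5].

Answer: None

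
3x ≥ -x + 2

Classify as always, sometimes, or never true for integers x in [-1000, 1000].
Holds at x = 1: LHS = 3·1 = 3, RHS = -1 + 2 = 1; 3 ≥ 1 — holds
Fails at x = 0: LHS = 3·0 = 0, RHS = -0 + 2 = 2; 0 ≥ 2 — FAILS
It is satisfied by some integers in the range but not all.

Answer: Sometimes true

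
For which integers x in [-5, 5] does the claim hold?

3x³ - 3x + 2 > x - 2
Holds for: {-1, 0, 1, 2, 3, 4, 5}
Fails for: {-5, -4, -3, -2}

Answer: {-1, 0, 1, 2, 3, 4, 5}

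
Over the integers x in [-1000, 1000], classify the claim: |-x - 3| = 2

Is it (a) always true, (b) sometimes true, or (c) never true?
Holds at x = -1: LHS = |-(-1) - 3| = |-2| = 2; 2 = 2 — holds
Fails at x = 0: LHS = |-0 - 3| = |-3| = 3; 3 = 2 — FAILS
It is satisfied by some integers in the range but not all.

Answer: Sometimes true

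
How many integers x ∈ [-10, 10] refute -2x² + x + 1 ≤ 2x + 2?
Over all integers in [-10, 10], LHS − RHS is largest at x = 0, where it equals -1:
x = 0: LHS = -2·0² + 0 + 1 = 1, RHS = 2·0 + 2 = 2; 1 ≤ 2 — holds
At the ends of the range:
x = -10: LHS = -2·(-10)² + (-10) + 1 = -209, RHS = 2·(-10) + 2 = -18; -209 ≤ -18 — holds
x = 10: LHS = -2·10² + 10 + 1 = -189, RHS = 2·10 + 2 = 22; -189 ≤ 22 — holds
Hence LHS − RHS is never positive, i.e. LHS ≤ RHS throughout, so the relation holds for every integer in [-10, 10].

No counterexample appears in that range.

Answer: 0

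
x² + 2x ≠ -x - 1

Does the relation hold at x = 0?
x = 0: LHS = 0² + 2·0 = 0, RHS = -0 - 1 = -1; 0 ≠ -1 — holds

The relation is satisfied at x = 0.

Answer: Yes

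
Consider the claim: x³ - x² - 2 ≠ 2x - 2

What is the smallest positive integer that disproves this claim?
Testing positive integers:
x = 1: LHS = 1³ - 1² - 2 = -2, RHS = 2·1 - 2 = 0; -2 ≠ 0 — holds
x = 2: LHS = 2³ - 2² - 2 = 2, RHS = 2·2 - 2 = 2; 2 ≠ 2 — FAILS  ← smallest positive counterexample

Answer: x = 2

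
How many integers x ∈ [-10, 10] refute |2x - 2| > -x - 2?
Over all integers in [-10, 10], LHS − RHS is smallest at x = 1, where it equals 3:
x = 1: LHS = |2·1 - 2| = |0| = 0, RHS = -1 - 2 = -3; 0 > -3 — holds
At the ends of the range:
x = -10: LHS = |2·(-10) - 2| = |-22| = 22, RHS = -(-10) - 2 = 8; 22 > 8 — holds
x = 10: LHS = |2·10 - 2| = |18| = 18, RHS = -10 - 2 = -12; 18 > -12 — holds
Hence LHS − RHS is never zero or negative, i.e. LHS > RHS throughout, so the relation holds for every integer in [-10, 10].

No counterexample appears in that range.

Answer: 0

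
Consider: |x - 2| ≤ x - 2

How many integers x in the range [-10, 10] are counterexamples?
Counterexamples in [-10, 10]: {-10, -9, -8, -7, -6, -5, -4, -3, -2, -1, 0, 1}.

Counting them gives 12 values.

Answer: 12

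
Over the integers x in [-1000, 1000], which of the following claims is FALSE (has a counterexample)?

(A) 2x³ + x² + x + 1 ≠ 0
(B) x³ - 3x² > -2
(A) Track d = LHS − RHS over the integers in [-1000, 1000]. Equality would need d = 0, but d changes sign only between consecutive integers, jumping over 0:
x = -1: LHS = 2·(-1)³ + (-1)² + (-1) + 1 = -1; -1 ≠ 0 — holds  (d = -1)
x = 0: LHS = 2·0³ + 0² + 0 + 1 = 1; 1 ≠ 0 — holds  (d = 1)
Away from these crossings d keeps a constant sign, and checking every integer in [-1000, 1000] confirms d ≠ 0 throughout. Hence the two sides are never equal, so the relation holds for every integer in [-1000, 1000].

(B) x = 1: LHS = 1³ - 3·1² = -2; -2 > -2 — FAILS

Only (B) has a counterexample.

Answer: B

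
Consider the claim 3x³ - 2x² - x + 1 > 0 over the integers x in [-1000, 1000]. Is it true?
The claim fails at x = -1:
x = -1: LHS = 3·(-1)³ - 2·(-1)² - (-1) + 1 = -3; -3 > 0 — FAILS

Because a single integer refutes it, the statement is false.

Answer: False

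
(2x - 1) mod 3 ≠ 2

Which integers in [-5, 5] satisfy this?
Holds for: {-5, -4, -2, -1, 1, 2, 4, 5}
Fails for: {-3, 0, 3}

Answer: {-5, -4, -2, -1, 1, 2, 4, 5}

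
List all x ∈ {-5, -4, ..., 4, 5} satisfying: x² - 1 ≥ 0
Holds for: {-5, -4, -3, -2, -1, 1, 2, 3, 4, 5}
Fails for: {0}

Answer: {-5, -4, -3, -2, -1, 1, 2, 3, 4, 5}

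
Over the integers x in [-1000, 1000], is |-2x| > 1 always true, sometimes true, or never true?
Holds at x = 1: LHS = |-2·1| = |-2| = 2; 2 > 1 — holds
Fails at x = 0: LHS = |-2·0| = |0| = 0; 0 > 1 — FAILS
It is satisfied by some integers in the range but not all.

Answer: Sometimes true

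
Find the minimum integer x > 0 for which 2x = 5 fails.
Testing positive integers:
x = 1: LHS = 2·1 = 2; 2 = 5 — FAILS  ← smallest positive counterexample

Answer: x = 1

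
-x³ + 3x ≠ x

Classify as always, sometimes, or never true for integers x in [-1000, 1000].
Holds at x = 1: LHS = -1³ + 3·1 = 2; 2 ≠ 1 — holds
Fails at x = 0: LHS = -0³ + 3·0 = 0; 0 ≠ 0 — FAILS
It is satisfied by some integers in the range but not all.

Answer: Sometimes true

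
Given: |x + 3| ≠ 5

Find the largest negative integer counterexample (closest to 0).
Testing negative integers from -1 downward:
(x = -1 through x = -2 all satisfy the relation; showing from x = -3.)
x = -3: LHS = |(-3) + 3| = |0| = 0; 0 ≠ 5 — holds
x = -4: LHS = |(-4) + 3| = |-1| = 1; 1 ≠ 5 — holds
x = -5: LHS = |(-5) + 3| = |-2| = 2; 2 ≠ 5 — holds
x = -6: LHS = |(-6) + 3| = |-3| = 3; 3 ≠ 5 — holds
x = -7: LHS = |(-7) + 3| = |-4| = 4; 4 ≠ 5 — holds
x = -8: LHS = |(-8) + 3| = |-5| = 5; 5 ≠ 5 — FAILS  ← closest negative counterexample to 0

Answer: x = -8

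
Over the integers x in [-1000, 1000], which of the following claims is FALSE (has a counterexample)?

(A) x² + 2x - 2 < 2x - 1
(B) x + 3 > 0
(A) x = 1: LHS = 1² + 2·1 - 2 = 1, RHS = 2·1 - 1 = 1; 1 < 1 — FAILS
(B) x = -3: LHS = (-3) + 3 = 0; 0 > 0 — FAILS

Answer: Both A and B are false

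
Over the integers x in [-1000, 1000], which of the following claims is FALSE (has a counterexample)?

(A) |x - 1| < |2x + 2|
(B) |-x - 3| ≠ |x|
(A) x = -1: LHS = |(-1) - 1| = |-2| = 2, RHS = |2·(-1) + 2| = |0| = 0; 2 < 0 — FAILS

(B) Track d = LHS − RHS over the integers in [-1000, 1000]. Equality would need d = 0, but d changes sign only between consecutive integers, jumping over 0:
x = -2: LHS = |-(-2) - 3| = |-1| = 1, RHS = |-2| = 2; 1 ≠ 2 — holds  (d = -1)
x = -1: LHS = |-(-1) - 3| = |-2| = 2, RHS = |-1| = 1; 2 ≠ 1 — holds  (d = 1)
Away from these crossings d keeps a constant sign, and checking every integer in [-1000, 1000] confirms d ≠ 0 throughout. Hence the two sides are never equal, so the relation holds for every integer in [-1000, 1000].

Only (A) has a counterexample.

Answer: A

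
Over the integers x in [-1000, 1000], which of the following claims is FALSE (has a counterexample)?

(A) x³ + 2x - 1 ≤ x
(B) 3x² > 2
(A) x = 1: LHS = 1³ + 2·1 - 1 = 2; 2 ≤ 1 — FAILS
(B) x = 0: LHS = 3·0² = 0; 0 > 2 — FAILS

Answer: Both A and B are false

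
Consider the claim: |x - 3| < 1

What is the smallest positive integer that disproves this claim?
Testing positive integers:
x = 1: LHS = |1 - 3| = |-2| = 2; 2 < 1 — FAILS  ← smallest positive counterexample

Answer: x = 1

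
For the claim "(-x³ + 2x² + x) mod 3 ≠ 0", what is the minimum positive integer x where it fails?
Testing positive integers:
x = 1: LHS = (-1³ + 2·1² + 1) mod 3 = 2 mod 3 = 2; 2 ≠ 0 — holds
x = 2: LHS = (-2³ + 2·2² + 2) mod 3 = 2 mod 3 = 2; 2 ≠ 0 — holds
x = 3: LHS = (-3³ + 2·3² + 3) mod 3 = (-6) mod 3 = 0; 0 ≠ 0 — FAILS  ← smallest positive counterexample

Answer: x = 3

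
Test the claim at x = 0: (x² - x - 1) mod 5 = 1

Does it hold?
x = 0: LHS = (0² - 0 - 1) mod 5 = (-1) mod 5 = 4; 4 = 1 — FAILS

The relation fails at x = 0, so x = 0 is a counterexample.

Answer: No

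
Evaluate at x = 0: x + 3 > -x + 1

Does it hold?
x = 0: LHS = 0 + 3 = 3, RHS = -0 + 1 = 1; 3 > 1 — holds

The relation is satisfied at x = 0.

Answer: Yes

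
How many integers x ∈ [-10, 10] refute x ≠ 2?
Counterexamples in [-10, 10]: {2}.

Counting them gives 1 values.

Answer: 1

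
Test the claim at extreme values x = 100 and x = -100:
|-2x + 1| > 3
x = 100: LHS = |-2·100 + 1| = |-199| = 199; 199 > 3 — holds
x = -100: LHS = |-2·(-100) + 1| = |201| = 201; 201 > 3 — holds

Answer: Yes, holds for both x = 100 and x = -100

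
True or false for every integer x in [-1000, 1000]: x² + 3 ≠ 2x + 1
Over all integers in [-1000, 1000], LHS − RHS is always positive; it is smallest at x = 1, where it equals 1:
x = 1: LHS = 1² + 3 = 4, RHS = 2·1 + 1 = 3; 4 ≠ 3 — holds
At the ends of the range:
x = -1000: LHS = (-1000)² + 3 = 1000003, RHS = 2·(-1000) + 1 = -1999; 1000003 ≠ -1999 — holds
x = 1000: LHS = 1000² + 3 = 1000003, RHS = 2·1000 + 1 = 2001; 1000003 ≠ 2001 — holds
Hence LHS − RHS is never 0, i.e. the two sides are never equal, so the relation holds for every integer in [-1000, 1000].

No counterexample exists.

Answer: True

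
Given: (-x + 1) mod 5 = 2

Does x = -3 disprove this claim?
Substitute x = -3 into the relation:
x = -3: LHS = (-(-3) + 1) mod 5 = 4 mod 5 = 4; 4 = 2 — FAILS

Since the claim fails at x = -3, this value is a counterexample.

Answer: Yes, x = -3 is a counterexample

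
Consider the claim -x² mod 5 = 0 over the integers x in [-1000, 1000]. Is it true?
The claim fails at x = 1:
x = 1: LHS = (-1²) mod 5 = (-1) mod 5 = 4; 4 = 0 — FAILS

Because a single integer refutes it, the statement is false.

Answer: False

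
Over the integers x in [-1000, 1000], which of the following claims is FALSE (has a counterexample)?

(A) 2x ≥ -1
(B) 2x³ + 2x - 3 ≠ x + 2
(A) x = -1: LHS = 2·(-1) = -2; -2 ≥ -1 — FAILS

(B) Track d = LHS − RHS over the integers in [-1000, 1000]. Equality would need d = 0, but d changes sign only between consecutive integers, jumping over 0:
x = 1: LHS = 2·1³ + 2·1 - 3 = 1, RHS = 1 + 2 = 3; 1 ≠ 3 — holds  (d = -2)
x = 2: LHS = 2·2³ + 2·2 - 3 = 17, RHS = 2 + 2 = 4; 17 ≠ 4 — holds  (d = 13)
Away from these crossings d keeps a constant sign, and checking every integer in [-1000, 1000] confirms d ≠ 0 throughout. Hence the two sides are never equal, so the relation holds for every integer in [-1000, 1000].

Only (A) has a counterexample.

Answer: A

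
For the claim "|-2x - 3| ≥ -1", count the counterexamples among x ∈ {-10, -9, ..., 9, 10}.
An absolute value is never negative, so the left side is ≥ 0 for every x, while the right side is -1. Tightest case in [-10, 10] is x = -1:
x = -1: LHS = |-2·(-1) - 3| = |-1| = 1; 1 ≥ -1 — holds
Hence LHS − RHS is never negative, i.e. LHS ≥ RHS throughout, so the relation holds for every integer in [-10, 10].

No counterexample appears in that range.

Answer: 0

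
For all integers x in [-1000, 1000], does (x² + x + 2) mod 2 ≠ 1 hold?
For a polynomial with integer coefficients, its value mod 2 depends only on x mod 2, so it suffices to check one representative of each residue class, x = 0, 1:
x = 0: LHS = (0² + 0 + 2) mod 2 = 2 mod 2 = 0; 0 ≠ 1 — holds
x = 1: LHS = (1² + 1 + 2) mod 2 = 4 mod 2 = 0; 0 ≠ 1 — holds
The relation holds in every residue class, so the relation holds for every integer in [-1000, 1000].

No counterexample exists.

Answer: True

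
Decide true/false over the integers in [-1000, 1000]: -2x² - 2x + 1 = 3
The claim fails at x = 0:
x = 0: LHS = -2·0² - 2·0 + 1 = 1; 1 = 3 — FAILS

Because a single integer refutes it, the statement is false.

Answer: False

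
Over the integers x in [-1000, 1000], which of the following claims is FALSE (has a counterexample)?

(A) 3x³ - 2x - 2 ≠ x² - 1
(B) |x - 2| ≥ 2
(A) Track d = LHS − RHS over the integers in [-1000, 1000]. Equality would need d = 0, but d changes sign only between consecutive integers, jumping over 0:
x = 1: LHS = 3·1³ - 2·1 - 2 = -1, RHS = 1² - 1 = 0; -1 ≠ 0 — holds  (d = -1)
x = 2: LHS = 3·2³ - 2·2 - 2 = 18, RHS = 2² - 1 = 3; 18 ≠ 3 — holds  (d = 15)
Away from these crossings d keeps a constant sign, and checking every integer in [-1000, 1000] confirms d ≠ 0 throughout. Hence the two sides are never equal, so the relation holds for every integer in [-1000, 1000].

(B) x = 1: LHS = |1 - 2| = |-1| = 1; 1 ≥ 2 — FAILS

Only (B) has a counterexample.

Answer: B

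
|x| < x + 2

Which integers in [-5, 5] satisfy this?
Holds for: {0, 1, 2, 3, 4, 5}
Fails for: {-5, -4, -3, -2, -1}

Answer: {0, 1, 2, 3, 4, 5}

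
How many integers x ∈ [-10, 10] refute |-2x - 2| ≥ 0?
An absolute value is never negative, so the left side is ≥ 0 for every x, while the right side is 0. Tightest case in [-10, 10] is x = -1:
x = -1: LHS = |-2·(-1) - 2| = |0| = 0; 0 ≥ 0 — holds
Hence LHS − RHS is never negative, i.e. LHS ≥ RHS throughout, so the relation holds for every integer in [-10, 10].

No counterexample appears in that range.

Answer: 0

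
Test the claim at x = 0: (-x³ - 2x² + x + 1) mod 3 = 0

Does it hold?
x = 0: LHS = (-0³ - 2·0² + 0 + 1) mod 3 = 1 mod 3 = 1; 1 = 0 — FAILS

The relation fails at x = 0, so x = 0 is a counterexample.

Answer: No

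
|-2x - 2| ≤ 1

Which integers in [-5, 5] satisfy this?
Holds for: {-1}
Fails for: {-5, -4, -3, -2, 0, 1, 2, 3, 4, 5}

Answer: {-1}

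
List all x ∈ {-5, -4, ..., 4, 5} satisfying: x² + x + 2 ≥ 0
Over all integers in [-5, 5], LHS − RHS is smallest at x = 0, where it equals 2:
x = 0: LHS = 0² + 0 + 2 = 2; 2 ≥ 0 — holds
At the ends of the range:
x = -5: LHS = (-5)² + (-5) + 2 = 22; 22 ≥ 0 — holds
x = 5: LHS = 5² + 5 + 2 = 32; 32 ≥ 0 — holds
Hence LHS − RHS is never negative, i.e. LHS ≥ RHS throughout, so the relation holds for every integer in [-5, 5].

Answer: All integers in [-5, 5]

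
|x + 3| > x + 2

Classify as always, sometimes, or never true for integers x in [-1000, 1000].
Over all integers in [-1000, 1000], LHS − RHS is smallest at x = 0, where it equals 1:
x = 0: LHS = |0 + 3| = |3| = 3, RHS = 0 + 2 = 2; 3 > 2 — holds
At the ends of the range:
x = -1000: LHS = |(-1000) + 3| = |-997| = 997, RHS = (-1000) + 2 = -998; 997 > -998 — holds
x = 1000: LHS = |1000 + 3| = |1003| = 1003, RHS = 1000 + 2 = 1002; 1003 > 1002 — holds
Hence LHS − RHS is never zero or negative, i.e. LHS > RHS throughout, so the relation holds for every integer in [-1000, 1000].

No counterexample exists.

Answer: Always true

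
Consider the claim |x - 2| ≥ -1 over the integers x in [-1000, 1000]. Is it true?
An absolute value is never negative, so the left side is ≥ 0 for every x, while the right side is -1. Tightest case in [-1000, 1000] is x = 2:
x = 2: LHS = |2 - 2| = |0| = 0; 0 ≥ -1 — holds
Hence LHS − RHS is never negative, i.e. LHS ≥ RHS throughout, so the relation holds for every integer in [-1000, 1000].

No counterexample exists.

Answer: True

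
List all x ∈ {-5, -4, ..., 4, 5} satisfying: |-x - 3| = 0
Holds for: {-3}
Fails for: {-5, -4, -2, -1, 0, 1, 2, 3, 4, 5}

Answer: {-3}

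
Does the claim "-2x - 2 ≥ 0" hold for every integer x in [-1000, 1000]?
The claim fails at x = 0:
x = 0: LHS = -2·0 - 2 = -2; -2 ≥ 0 — FAILS

Because a single integer refutes it, the statement is false.

Answer: False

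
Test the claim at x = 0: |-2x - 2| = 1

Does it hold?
x = 0: LHS = |-2·0 - 2| = |-2| = 2; 2 = 1 — FAILS

The relation fails at x = 0, so x = 0 is a counterexample.

Answer: No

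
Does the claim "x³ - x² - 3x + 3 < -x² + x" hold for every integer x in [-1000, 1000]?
The claim fails at x = 0:
x = 0: LHS = 0³ - 0² - 3·0 + 3 = 3, RHS = -0² + 0 = 0; 3 < 0 — FAILS

Because a single integer refutes it, the statement is false.

Answer: False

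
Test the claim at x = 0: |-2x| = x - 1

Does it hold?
x = 0: LHS = |-2·0| = |0| = 0, RHS = 0 - 1 = -1; 0 = -1 — FAILS

The relation fails at x = 0, so x = 0 is a counterexample.

Answer: No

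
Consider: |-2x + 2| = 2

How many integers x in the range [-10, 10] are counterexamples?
Counterexamples in [-10, 10]: {-10, -9, -8, -7, -6, -5, -4, -3, -2, -1, 1, 3, 4, 5, 6, 7, 8, 9, 10}.

Counting them gives 19 values.

Answer: 19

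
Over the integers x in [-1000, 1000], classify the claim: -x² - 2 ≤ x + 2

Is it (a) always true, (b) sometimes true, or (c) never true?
Over all integers in [-1000, 1000], LHS − RHS is largest at x = 0, where it equals -4:
x = 0: LHS = -0² - 2 = -2, RHS = 0 + 2 = 2; -2 ≤ 2 — holds
At the ends of the range:
x = -1000: LHS = -(-1000)² - 2 = -1000002, RHS = (-1000) + 2 = -998; -1000002 ≤ -998 — holds
x = 1000: LHS = -1000² - 2 = -1000002, RHS = 1000 + 2 = 1002; -1000002 ≤ 1002 — holds
Hence LHS − RHS is never positive, i.e. LHS ≤ RHS throughout, so the relation holds for every integer in [-1000, 1000].

No counterexample exists.

Answer: Always true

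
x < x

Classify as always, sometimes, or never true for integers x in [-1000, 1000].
Over all integers in [-1000, 1000], LHS − RHS is smallest at x = 0, where it equals 0:
x = 0: 0 < 0 — FAILS
At the ends of the range:
x = -1000: -1000 < -1000 — FAILS
x = 1000: 1000 < 1000 — FAILS
Hence LHS − RHS is never negative, i.e. LHS ≥ RHS throughout, so the claimed relation (<) fails for every integer in [-1000, 1000].

No integer in the range satisfies it.

Answer: Never true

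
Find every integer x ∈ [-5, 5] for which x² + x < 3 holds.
Holds for: {-2, -1, 0, 1}
Fails for: {-5, -4, -3, 2, 3, 4, 5}

Answer: {-2, -1, 0, 1}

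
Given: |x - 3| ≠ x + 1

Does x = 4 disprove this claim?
Substitute x = 4 into the relation:
x = 4: LHS = |4 - 3| = |1| = 1, RHS = 4 + 1 = 5; 1 ≠ 5 — holds

The claim holds here, so x = 4 is not a counterexample. (A counterexample exists elsewhere, e.g. x = 1.)

Answer: No, x = 4 is not a counterexample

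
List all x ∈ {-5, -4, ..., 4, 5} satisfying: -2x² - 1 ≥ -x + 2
Over all integers in [-5, 5], LHS − RHS is largest at x = 0, where it equals -3:
x = 0: LHS = -2·0² - 1 = -1, RHS = -0 + 2 = 2; -1 ≥ 2 — FAILS
At the ends of the range:
x = -5: LHS = -2·(-5)² - 1 = -51, RHS = -(-5) + 2 = 7; -51 ≥ 7 — FAILS
x = 5: LHS = -2·5² - 1 = -51, RHS = -5 + 2 = -3; -51 ≥ -3 — FAILS
Hence LHS − RHS is never zero or positive, i.e. LHS < RHS throughout, so the claimed relation (≥) fails for every integer in [-5, 5].

Answer: None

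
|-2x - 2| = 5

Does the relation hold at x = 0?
x = 0: LHS = |-2·0 - 2| = |-2| = 2; 2 = 5 — FAILS

The relation fails at x = 0, so x = 0 is a counterexample.

Answer: No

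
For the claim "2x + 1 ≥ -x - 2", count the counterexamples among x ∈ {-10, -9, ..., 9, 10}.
Counterexamples in [-10, 10]: {-10, -9, -8, -7, -6, -5, -4, -3, -2}.

Counting them gives 9 values.

Answer: 9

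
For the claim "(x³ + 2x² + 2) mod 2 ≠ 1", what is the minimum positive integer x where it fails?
Testing positive integers:
x = 1: LHS = (1³ + 2·1² + 2) mod 2 = 5 mod 2 = 1; 1 ≠ 1 — FAILS  ← smallest positive counterexample

Answer: x = 1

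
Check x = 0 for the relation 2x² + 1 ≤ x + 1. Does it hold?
x = 0: LHS = 2·0² + 1 = 1, RHS = 0 + 1 = 1; 1 ≤ 1 — holds

The relation is satisfied at x = 0.

Answer: Yes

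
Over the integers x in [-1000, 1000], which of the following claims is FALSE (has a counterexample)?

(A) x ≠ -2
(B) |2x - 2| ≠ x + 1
(A) x = -2: -2 ≠ -2 — FAILS
(B) x = 3: LHS = |2·3 - 2| = |4| = 4, RHS = 3 + 1 = 4; 4 ≠ 4 — FAILS

Answer: Both A and B are false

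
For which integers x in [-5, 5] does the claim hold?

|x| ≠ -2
An absolute value is never negative, so the left side is ≥ 0 for every x, while the right side is -2. Tightest case in [-5, 5] is x = 0:
x = 0: LHS = |0| = 0; 0 ≠ -2 — holds
Hence LHS − RHS is never 0, i.e. the two sides are never equal, so the relation holds for every integer in [-5, 5].

Answer: All integers in [-5, 5]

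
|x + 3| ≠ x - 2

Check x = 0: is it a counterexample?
Substitute x = 0 into the relation:
x = 0: LHS = |0 + 3| = |3| = 3, RHS = 0 - 2 = -2; 3 ≠ -2 — holds

The relation holds at x = 0, so it is not a counterexample.

Answer: No, x = 0 is not a counterexample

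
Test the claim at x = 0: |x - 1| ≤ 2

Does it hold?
x = 0: LHS = |0 - 1| = |-1| = 1; 1 ≤ 2 — holds

The relation is satisfied at x = 0.

Answer: Yes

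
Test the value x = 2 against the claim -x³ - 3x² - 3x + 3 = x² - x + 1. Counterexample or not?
Substitute x = 2 into the relation:
x = 2: LHS = -2³ - 3·2² - 3·2 + 3 = -23, RHS = 2² - 2 + 1 = 3; -23 = 3 — FAILS

Since the claim fails at x = 2, this value is a counterexample.

Answer: Yes, x = 2 is a counterexample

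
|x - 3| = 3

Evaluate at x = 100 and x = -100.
x = 100: LHS = |100 - 3| = |97| = 97; 97 = 3 — FAILS
x = -100: LHS = |(-100) - 3| = |-103| = 103; 103 = 3 — FAILS

Answer: No, fails for both x = 100 and x = -100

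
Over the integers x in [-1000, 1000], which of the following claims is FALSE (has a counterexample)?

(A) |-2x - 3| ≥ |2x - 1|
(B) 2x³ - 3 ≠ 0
(A) x = -1: LHS = |-2·(-1) - 3| = |-1| = 1, RHS = |2·(-1) - 1| = |-3| = 3; 1 ≥ 3 — FAILS

(B) Track d = LHS − RHS over the integers in [-1000, 1000]. Equality would need d = 0, but d changes sign only between consecutive integers, jumping over 0:
x = 1: LHS = 2·1³ - 3 = -1; -1 ≠ 0 — holds  (d = -1)
x = 2: LHS = 2·2³ - 3 = 13; 13 ≠ 0 — holds  (d = 13)
Away from these crossings d keeps a constant sign, and checking every integer in [-1000, 1000] confirms d ≠ 0 throughout. Hence the two sides are never equal, so the relation holds for every integer in [-1000, 1000].

Only (A) has a counterexample.

Answer: A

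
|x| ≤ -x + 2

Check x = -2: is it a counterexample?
Substitute x = -2 into the relation:
x = -2: LHS = |-2| = 2, RHS = -(-2) + 2 = 4; 2 ≤ 4 — holds

The claim holds here, so x = -2 is not a counterexample. (A counterexample exists elsewhere, e.g. x = 2.)

Answer: No, x = -2 is not a counterexample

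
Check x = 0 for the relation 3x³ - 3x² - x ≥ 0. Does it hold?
x = 0: LHS = 3·0³ - 3·0² - 0 = 0; 0 ≥ 0 — holds

The relation is satisfied at x = 0.

Answer: Yes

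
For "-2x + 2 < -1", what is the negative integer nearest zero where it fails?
Testing negative integers from -1 downward:
x = -1: LHS = -2·(-1) + 2 = 4; 4 < -1 — FAILS  ← closest negative counterexample to 0

Answer: x = -1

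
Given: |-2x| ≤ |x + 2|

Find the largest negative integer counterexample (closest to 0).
Testing negative integers from -1 downward:
x = -1: LHS = |-2·(-1)| = |2| = 2, RHS = |(-1) + 2| = |1| = 1; 2 ≤ 1 — FAILS  ← closest negative counterexample to 0

Answer: x = -1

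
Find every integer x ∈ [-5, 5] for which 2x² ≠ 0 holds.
Holds for: {-5, -4, -3, -2, -1, 1, 2, 3, 4, 5}
Fails for: {0}

Answer: {-5, -4, -3, -2, -1, 1, 2, 3, 4, 5}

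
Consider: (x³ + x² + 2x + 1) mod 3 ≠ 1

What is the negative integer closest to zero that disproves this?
Testing negative integers from -1 downward:
x = -1: LHS = ((-1)³ + (-1)² + 2·(-1) + 1) mod 3 = (-1) mod 3 = 2; 2 ≠ 1 — holds
x = -2: LHS = ((-2)³ + (-2)² + 2·(-2) + 1) mod 3 = (-7) mod 3 = 2; 2 ≠ 1 — holds
x = -3: LHS = ((-3)³ + (-3)² + 2·(-3) + 1) mod 3 = (-23) mod 3 = 1; 1 ≠ 1 — FAILS  ← closest negative counterexample to 0

Answer: x = -3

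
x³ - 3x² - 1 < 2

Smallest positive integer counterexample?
Testing positive integers:
x = 1: LHS = 1³ - 3·1² - 1 = -3; -3 < 2 — holds
x = 2: LHS = 2³ - 3·2² - 1 = -5; -5 < 2 — holds
x = 3: LHS = 3³ - 3·3² - 1 = -1; -1 < 2 — holds
x = 4: LHS = 4³ - 3·4² - 1 = 15; 15 < 2 — FAILS  ← smallest positive counterexample

Answer: x = 4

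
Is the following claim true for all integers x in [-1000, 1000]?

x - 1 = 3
The claim fails at x = 0:
x = 0: LHS = 0 - 1 = -1; -1 = 3 — FAILS

Because a single integer refutes it, the statement is false.

Answer: False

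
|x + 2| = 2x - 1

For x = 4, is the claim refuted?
Substitute x = 4 into the relation:
x = 4: LHS = |4 + 2| = |6| = 6, RHS = 2·4 - 1 = 7; 6 = 7 — FAILS

Since the claim fails at x = 4, this value is a counterexample.

Answer: Yes, x = 4 is a counterexample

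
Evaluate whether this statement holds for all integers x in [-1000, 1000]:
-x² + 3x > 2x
The claim fails at x = 0:
x = 0: LHS = -0² + 3·0 = 0, RHS = 2·0 = 0; 0 > 0 — FAILS

Because a single integer refutes it, the statement is false.

Answer: False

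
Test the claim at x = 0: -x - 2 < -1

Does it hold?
x = 0: LHS = -0 - 2 = -2; -2 < -1 — holds

The relation is satisfied at x = 0.

Answer: Yes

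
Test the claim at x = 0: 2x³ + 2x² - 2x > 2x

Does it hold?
x = 0: LHS = 2·0³ + 2·0² - 2·0 = 0, RHS = 2·0 = 0; 0 > 0 — FAILS

The relation fails at x = 0, so x = 0 is a counterexample.

Answer: No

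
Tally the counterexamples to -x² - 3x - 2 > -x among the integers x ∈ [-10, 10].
Counterexamples in [-10, 10]: {-10, -9, -8, -7, -6, -5, -4, -3, -2, -1, 0, 1, 2, 3, 4, 5, 6, 7, 8, 9, 10}.

Counting them gives 21 values.

Answer: 21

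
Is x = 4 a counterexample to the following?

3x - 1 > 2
Substitute x = 4 into the relation:
x = 4: LHS = 3·4 - 1 = 11; 11 > 2 — holds

The claim holds here, so x = 4 is not a counterexample. (A counterexample exists elsewhere, e.g. x = 0.)

Answer: No, x = 4 is not a counterexample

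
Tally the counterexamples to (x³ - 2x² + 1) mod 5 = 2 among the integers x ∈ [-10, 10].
Counterexamples in [-10, 10]: {-10, -9, -8, -7, -6, -5, -4, -3, -2, -1, 0, 1, 2, 3, 4, 5, 6, 7, 8, 9, 10}.

Counting them gives 21 values.

Answer: 21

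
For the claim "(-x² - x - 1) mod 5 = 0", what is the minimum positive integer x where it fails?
Testing positive integers:
x = 1: LHS = (-1² - 1 - 1) mod 5 = (-3) mod 5 = 2; 2 = 0 — FAILS  ← smallest positive counterexample

Answer: x = 1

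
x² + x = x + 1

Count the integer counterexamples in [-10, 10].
Counterexamples in [-10, 10]: {-10, -9, -8, -7, -6, -5, -4, -3, -2, 0, 2, 3, 4, 5, 6, 7, 8, 9, 10}.

Counting them gives 19 values.

Answer: 19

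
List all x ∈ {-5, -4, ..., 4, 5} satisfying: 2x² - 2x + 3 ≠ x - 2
Over all integers in [-5, 5], LHS − RHS is always positive; it is smallest at x = 1, where it equals 4:
x = 1: LHS = 2·1² - 2·1 + 3 = 3, RHS = 1 - 2 = -1; 3 ≠ -1 — holds
At the ends of the range:
x = -5: LHS = 2·(-5)² - 2·(-5) + 3 = 63, RHS = (-5) - 2 = -7; 63 ≠ -7 — holds
x = 5: LHS = 2·5² - 2·5 + 3 = 43, RHS = 5 - 2 = 3; 43 ≠ 3 — holds
Hence LHS − RHS is never 0, i.e. the two sides are never equal, so the relation holds for every integer in [-5, 5].

Answer: All integers in [-5, 5]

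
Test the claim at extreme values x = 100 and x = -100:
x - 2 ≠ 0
x = 100: LHS = 100 - 2 = 98; 98 ≠ 0 — holds
x = -100: LHS = (-100) - 2 = -102; -102 ≠ 0 — holds

Answer: Yes, holds for both x = 100 and x = -100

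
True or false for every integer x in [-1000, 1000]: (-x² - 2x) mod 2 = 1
The claim fails at x = 0:
x = 0: LHS = (-0² - 2·0) mod 2 = 0 mod 2 = 0; 0 = 1 — FAILS

Because a single integer refutes it, the statement is false.

Answer: False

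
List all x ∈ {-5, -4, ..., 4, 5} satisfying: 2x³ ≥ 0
Holds for: {0, 1, 2, 3, 4, 5}
Fails for: {-5, -4, -3, -2, -1}

Answer: {0, 1, 2, 3, 4, 5}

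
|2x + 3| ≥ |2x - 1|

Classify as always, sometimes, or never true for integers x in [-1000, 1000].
Holds at x = 0: LHS = |2·0 + 3| = |3| = 3, RHS = |2·0 - 1| = |-1| = 1; 3 ≥ 1 — holds
Fails at x = -1: LHS = |2·(-1) + 3| = |1| = 1, RHS = |2·(-1) - 1| = |-3| = 3; 1 ≥ 3 — FAILS
It is satisfied by some integers in the range but not all.

Answer: Sometimes true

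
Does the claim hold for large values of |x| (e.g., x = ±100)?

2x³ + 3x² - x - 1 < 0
x = 100: LHS = 2·100³ + 3·100² - 100 - 1 = 2029899; 2029899 < 0 — FAILS
x = -100: LHS = 2·(-100)³ + 3·(-100)² - (-100) - 1 = -1969901; -1969901 < 0 — holds

Answer: Partially: fails for x = 100, holds for x = -100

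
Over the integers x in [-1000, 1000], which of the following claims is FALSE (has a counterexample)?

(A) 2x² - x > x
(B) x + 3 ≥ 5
(A) x = 0: LHS = 2·0² - 0 = 0; 0 > 0 — FAILS
(B) x = 0: LHS = 0 + 3 = 3; 3 ≥ 5 — FAILS

Answer: Both A and B are false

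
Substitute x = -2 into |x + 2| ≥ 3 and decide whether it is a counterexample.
Substitute x = -2 into the relation:
x = -2: LHS = |(-2) + 2| = |0| = 0; 0 ≥ 3 — FAILS

Since the claim fails at x = -2, this value is a counterexample.

Answer: Yes, x = -2 is a counterexample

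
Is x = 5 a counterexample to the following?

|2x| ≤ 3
Substitute x = 5 into the relation:
x = 5: LHS = |2·5| = |10| = 10; 10 ≤ 3 — FAILS

Since the claim fails at x = 5, this value is a counterexample.

Answer: Yes, x = 5 is a counterexample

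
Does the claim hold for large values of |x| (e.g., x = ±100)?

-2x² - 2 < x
x = 100: LHS = -2·100² - 2 = -20002; -20002 < 100 — holds
x = -100: LHS = -2·(-100)² - 2 = -20002; -20002 < -100 — holds

Answer: Yes, holds for both x = 100 and x = -100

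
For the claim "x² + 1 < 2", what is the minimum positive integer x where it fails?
Testing positive integers:
x = 1: LHS = 1² + 1 = 2; 2 < 2 — FAILS  ← smallest positive counterexample

Answer: x = 1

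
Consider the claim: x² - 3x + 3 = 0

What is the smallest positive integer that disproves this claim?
Testing positive integers:
x = 1: LHS = 1² - 3·1 + 3 = 1; 1 = 0 — FAILS  ← smallest positive counterexample

Answer: x = 1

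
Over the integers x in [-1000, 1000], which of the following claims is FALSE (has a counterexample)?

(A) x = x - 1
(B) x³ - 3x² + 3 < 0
(A) x = 0: RHS = 0 - 1 = -1; 0 = -1 — FAILS
(B) x = 0: LHS = 0³ - 3·0² + 3 = 3; 3 < 0 — FAILS

Answer: Both A and B are false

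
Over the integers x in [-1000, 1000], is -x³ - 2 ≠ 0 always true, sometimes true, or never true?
Track d = LHS − RHS over the integers in [-1000, 1000]. Equality would need d = 0, but d changes sign only between consecutive integers, jumping over 0:
x = -2: LHS = -(-2)³ - 2 = 6; 6 ≠ 0 — holds  (d = 6)
x = -1: LHS = -(-1)³ - 2 = -1; -1 ≠ 0 — holds  (d = -1)
Away from these crossings d keeps a constant sign, and checking every integer in [-1000, 1000] confirms d ≠ 0 throughout. Hence the two sides are never equal, so the relation holds for every integer in [-1000, 1000].

No counterexample exists.

Answer: Always true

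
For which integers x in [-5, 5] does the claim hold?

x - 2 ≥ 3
Holds for: {5}
Fails for: {-5, -4, -3, -2, -1, 0, 1, 2, 3, 4}

Answer: {5}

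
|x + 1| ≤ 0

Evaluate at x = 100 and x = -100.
x = 100: LHS = |100 + 1| = |101| = 101; 101 ≤ 0 — FAILS
x = -100: LHS = |(-100) + 1| = |-99| = 99; 99 ≤ 0 — FAILS

Answer: No, fails for both x = 100 and x = -100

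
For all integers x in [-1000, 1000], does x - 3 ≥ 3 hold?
The claim fails at x = 0:
x = 0: LHS = 0 - 3 = -3; -3 ≥ 3 — FAILS

Because a single integer refutes it, the statement is false.

Answer: False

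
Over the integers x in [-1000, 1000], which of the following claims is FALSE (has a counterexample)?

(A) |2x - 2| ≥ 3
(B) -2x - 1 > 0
(A) x = 0: LHS = |2·0 - 2| = |-2| = 2; 2 ≥ 3 — FAILS
(B) x = 0: LHS = -2·0 - 1 = -1; -1 > 0 — FAILS

Answer: Both A and B are false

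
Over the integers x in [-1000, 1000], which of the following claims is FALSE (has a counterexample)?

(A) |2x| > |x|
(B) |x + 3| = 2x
(A) x = 0: LHS = |2·0| = |0| = 0, RHS = |0| = 0; 0 > 0 — FAILS
(B) x = 0: LHS = |0 + 3| = |3| = 3, RHS = 2·0 = 0; 3 = 0 — FAILS

Answer: Both A and B are false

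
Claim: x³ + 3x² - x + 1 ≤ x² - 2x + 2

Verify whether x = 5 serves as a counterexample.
Substitute x = 5 into the relation:
x = 5: LHS = 5³ + 3·5² - 5 + 1 = 196, RHS = 5² - 2·5 + 2 = 17; 196 ≤ 17 — FAILS

Since the claim fails at x = 5, this value is a counterexample.

Answer: Yes, x = 5 is a counterexample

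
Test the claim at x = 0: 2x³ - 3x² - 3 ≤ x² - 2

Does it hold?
x = 0: LHS = 2·0³ - 3·0² - 3 = -3, RHS = 0² - 2 = -2; -3 ≤ -2 — holds

The relation is satisfied at x = 0.

Answer: Yes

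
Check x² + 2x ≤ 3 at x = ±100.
x = 100: LHS = 100² + 2·100 = 10200; 10200 ≤ 3 — FAILS
x = -100: LHS = (-100)² + 2·(-100) = 9800; 9800 ≤ 3 — FAILS

Answer: No, fails for both x = 100 and x = -100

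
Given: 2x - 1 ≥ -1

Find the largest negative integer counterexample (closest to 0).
Testing negative integers from -1 downward:
x = -1: LHS = 2·(-1) - 1 = -3; -3 ≥ -1 — FAILS  ← closest negative counterexample to 0

Answer: x = -1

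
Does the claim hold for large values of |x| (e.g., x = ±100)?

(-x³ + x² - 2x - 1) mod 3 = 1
x = 100: LHS = (-100³ + 100² - 2·100 - 1) mod 3 = (-990201) mod 3 = 0; 0 = 1 — FAILS
x = -100: LHS = (-(-100)³ + (-100)² - 2·(-100) - 1) mod 3 = 1010199 mod 3 = 0; 0 = 1 — FAILS

Answer: No, fails for both x = 100 and x = -100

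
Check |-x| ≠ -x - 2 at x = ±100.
x = 100: LHS = |-100| = 100, RHS = -100 - 2 = -102; 100 ≠ -102 — holds
x = -100: LHS = |-(-100)| = |100| = 100, RHS = -(-100) - 2 = 98; 100 ≠ 98 — holds

Answer: Yes, holds for both x = 100 and x = -100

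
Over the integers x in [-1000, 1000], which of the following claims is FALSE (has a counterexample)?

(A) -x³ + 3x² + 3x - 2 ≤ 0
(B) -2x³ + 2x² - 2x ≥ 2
(A) x = 1: LHS = -1³ + 3·1² + 3·1 - 2 = 3; 3 ≤ 0 — FAILS
(B) x = 0: LHS = -2·0³ + 2·0² - 2·0 = 0; 0 ≥ 2 — FAILS

Answer: Both A and B are false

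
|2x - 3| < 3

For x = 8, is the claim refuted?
Substitute x = 8 into the relation:
x = 8: LHS = |2·8 - 3| = |13| = 13; 13 < 3 — FAILS

Since the claim fails at x = 8, this value is a counterexample.

Answer: Yes, x = 8 is a counterexample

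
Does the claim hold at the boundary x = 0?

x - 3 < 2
x = 0: LHS = 0 - 3 = -3; -3 < 2 — holds

The relation is satisfied at x = 0.

Answer: Yes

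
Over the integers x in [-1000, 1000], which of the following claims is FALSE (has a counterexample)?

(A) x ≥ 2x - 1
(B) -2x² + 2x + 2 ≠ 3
(A) x = 2: RHS = 2·2 - 1 = 3; 2 ≥ 3 — FAILS

(B) Over all integers in [-1000, 1000], LHS − RHS is always negative; it is closest to 0 at x = 0, where it equals -1:
x = 0: LHS = -2·0² + 2·0 + 2 = 2; 2 ≠ 3 — holds
At the ends of the range:
x = -1000: LHS = -2·(-1000)² + 2·(-1000) + 2 = -2001998; -2001998 ≠ 3 — holds
x = 1000: LHS = -2·1000² + 2·1000 + 2 = -1997998; -1997998 ≠ 3 — holds
Hence LHS − RHS is never 0, i.e. the two sides are never equal, so the relation holds for every integer in [-1000, 1000].

Only (A) has a counterexample.

Answer: A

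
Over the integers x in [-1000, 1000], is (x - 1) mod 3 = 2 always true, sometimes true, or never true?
Holds at x = 0: LHS = (0 - 1) mod 3 = (-1) mod 3 = 2; 2 = 2 — holds
Fails at x = 1: LHS = (1 - 1) mod 3 = 0 mod 3 = 0; 0 = 2 — FAILS
It is satisfied by some integers in the range but not all.

Answer: Sometimes true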